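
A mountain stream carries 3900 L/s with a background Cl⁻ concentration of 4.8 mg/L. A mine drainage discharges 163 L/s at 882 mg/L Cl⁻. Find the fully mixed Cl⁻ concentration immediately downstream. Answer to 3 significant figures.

40.0 mg/L

Conservation of mass: C = (3900·4.800 + 163.0·882.0) / 4063 = 162500/4063 = 39.99 mg/L.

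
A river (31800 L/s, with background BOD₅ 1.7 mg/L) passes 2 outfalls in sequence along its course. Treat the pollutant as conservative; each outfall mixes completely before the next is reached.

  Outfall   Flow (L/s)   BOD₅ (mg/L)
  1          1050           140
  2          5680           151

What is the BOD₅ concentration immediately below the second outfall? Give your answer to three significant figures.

Outfall 1: combined Q = 32850 L/s; C = (31800·1.700 + 1050·140.0)/32850 = 6.121 mg/L.
Outfall 2: combined Q = 38530 L/s; C = (32850·6.121 + 5680·151.0)/38530 = 27.48 mg/L.

27.5 mg/L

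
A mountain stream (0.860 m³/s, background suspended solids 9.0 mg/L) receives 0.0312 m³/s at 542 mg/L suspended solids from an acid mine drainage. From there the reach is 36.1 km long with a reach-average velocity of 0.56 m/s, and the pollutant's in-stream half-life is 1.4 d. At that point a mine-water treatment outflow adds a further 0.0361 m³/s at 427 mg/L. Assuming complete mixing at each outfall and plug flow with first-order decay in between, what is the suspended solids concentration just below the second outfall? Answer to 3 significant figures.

Mass balance: C = (0.8600·9.000 + 0.03120·542.0) / 0.8912 = 24.65/0.8912 = 27.66 mg/L; combined flow 0.8912 m³/s.
Travel time t = 36.1·1000 / 0.56 = 64460 s = 17.91 h.
Half-life 1.4 d → k = ln 2 / 1.4 = 0.4951 d⁻¹.
First-order decay: C = 27.66·exp(−k·t) = 27.66·0.6911 = 19.12 mg/L.
Second outfall: C = (0.8912·19.12 + 0.03610·427.0)/0.9273 = 35.00 mg/L.

35.0 mg/L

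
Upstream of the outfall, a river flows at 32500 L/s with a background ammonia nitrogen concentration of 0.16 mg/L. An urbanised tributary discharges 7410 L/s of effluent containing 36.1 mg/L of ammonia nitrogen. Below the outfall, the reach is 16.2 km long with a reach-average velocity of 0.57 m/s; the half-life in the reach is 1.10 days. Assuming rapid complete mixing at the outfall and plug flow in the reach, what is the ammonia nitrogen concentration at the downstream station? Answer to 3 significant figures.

Flow-weighted average: C = (32500·0.1600 + 7410·36.10) / 39910 = 272700/39910 = 6.833 mg/L.
Travel time t = 16.2·1000 / 0.57 = 28420 s = 7.895 h.
Half-life 1.10 d → k = ln 2 / 1.10 = 0.6301 d⁻¹.
First-order decay: C = 6.833·exp(−k·t) = 6.833·0.8128 = 5.554 mg/L.

5.55 mg/L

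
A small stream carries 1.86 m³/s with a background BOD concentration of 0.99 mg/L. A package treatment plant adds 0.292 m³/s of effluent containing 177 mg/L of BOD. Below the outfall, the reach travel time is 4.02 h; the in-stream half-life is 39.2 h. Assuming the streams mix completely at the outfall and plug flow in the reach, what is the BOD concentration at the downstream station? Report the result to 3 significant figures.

After mixing, C = (1.860·0.9900 + 0.2920·177.0) / 2.152 = 53.53/2.152 = 24.87 mg/L.
Half-life 39.2 h → k = ln 2 / 39.2 = 0.01768 h⁻¹ = 0.4244 d⁻¹.
Decay over the reach: 24.87·exp(−kt) = 24.87·0.9314 = 23.17 mg/L.

23.2 mg/L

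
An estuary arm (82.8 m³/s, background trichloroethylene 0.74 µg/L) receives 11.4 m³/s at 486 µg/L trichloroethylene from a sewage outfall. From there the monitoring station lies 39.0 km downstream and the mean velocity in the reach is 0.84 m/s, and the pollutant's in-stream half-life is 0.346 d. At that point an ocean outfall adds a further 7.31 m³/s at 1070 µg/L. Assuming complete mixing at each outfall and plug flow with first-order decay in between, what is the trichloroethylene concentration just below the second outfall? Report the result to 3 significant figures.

Conservation of mass: C = (82.80·0.7400 + 11.40·486.0) / 94.20 = 5602/94.20 = 59.47 µg/L; combined flow 94.20 m³/s.
Travel time t = 39.0·1000 / 0.84 = 46430 s = 12.90 h.
Half-life 0.346 d → k = ln 2 / 0.346 = 2.003 d⁻¹.
Applying C = C₀e^(−kt): 59.47 × 0.3408 = 20.26 µg/L.
Second outfall: C = (94.20·20.26 + 7.310·1070)/101.5 = 95.86 µg/L.

95.9 µg/L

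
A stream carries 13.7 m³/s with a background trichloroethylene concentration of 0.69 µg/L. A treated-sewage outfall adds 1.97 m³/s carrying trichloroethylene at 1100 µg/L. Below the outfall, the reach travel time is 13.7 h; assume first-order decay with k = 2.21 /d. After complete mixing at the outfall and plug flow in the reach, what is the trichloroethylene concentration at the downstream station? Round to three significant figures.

Mixed concentration C = ΣQC/ΣQ = (13.70·0.6900 + 1.970·1100) / 15.67 = 2176/15.67 = 138.9 µg/L.
Decay over the reach: 138.9·exp(−kt) = 138.9·0.2832 = 39.34 µg/L.

39.3 µg/L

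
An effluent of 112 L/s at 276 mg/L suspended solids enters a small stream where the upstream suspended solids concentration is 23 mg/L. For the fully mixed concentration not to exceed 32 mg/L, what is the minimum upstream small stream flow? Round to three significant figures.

Set C_mix = 32: (Q·23.00 + 112.0·276.0) / (Q + 112.0) = 32
→ Q = 112.0·(276.0 − 32)/(32 − 23.00) = 3036 L/s.

3040 L/s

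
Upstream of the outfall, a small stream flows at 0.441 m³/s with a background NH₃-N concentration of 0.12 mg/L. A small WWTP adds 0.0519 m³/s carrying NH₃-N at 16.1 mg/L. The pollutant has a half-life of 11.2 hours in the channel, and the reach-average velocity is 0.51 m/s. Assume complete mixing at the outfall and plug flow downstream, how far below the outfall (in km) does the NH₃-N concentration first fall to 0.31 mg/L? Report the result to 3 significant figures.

Flow-weighted average: C = (0.4410·0.1200 + 0.05190·16.10) / 0.4929 = 0.8885/0.4929 = 1.803 mg/L.
Half-life 11.2 h → k = ln 2 / 11.2 = 0.06189 h⁻¹ = 1.485 d⁻¹.
Set 1.803·exp(−k·t) = 0.31 → t = ln(1.803/0.31)/k = 102400 s = 28.45 h.
Distance = v·t = 0.51·102400 = 52230 m = 52.23 km.

52.2 km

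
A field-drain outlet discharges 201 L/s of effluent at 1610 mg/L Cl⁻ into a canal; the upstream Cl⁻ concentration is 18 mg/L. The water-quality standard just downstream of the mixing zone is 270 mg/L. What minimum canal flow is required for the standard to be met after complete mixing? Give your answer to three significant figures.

Set C_mix = 270: (Q·18.00 + 201.0·1610) / (Q + 201.0) = 270
→ Q = 201.0·(1610 − 270)/(270 − 18.00) = 1069 L/s.

1070 L/s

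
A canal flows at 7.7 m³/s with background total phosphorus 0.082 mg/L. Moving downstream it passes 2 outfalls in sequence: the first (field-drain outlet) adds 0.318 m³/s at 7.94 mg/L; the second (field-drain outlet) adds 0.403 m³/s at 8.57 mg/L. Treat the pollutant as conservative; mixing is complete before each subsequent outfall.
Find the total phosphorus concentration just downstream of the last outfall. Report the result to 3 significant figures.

0.785 mg/L

Below outfall 1: Q → 8.018 m³/s, C = (7.700·0.08200 + 0.3180·7.940)/8.018 = 0.3937 mg/L.
Below outfall 2: Q → 8.421 m³/s, C = (8.018·0.3937 + 0.4030·8.570)/8.421 = 0.7849 mg/L.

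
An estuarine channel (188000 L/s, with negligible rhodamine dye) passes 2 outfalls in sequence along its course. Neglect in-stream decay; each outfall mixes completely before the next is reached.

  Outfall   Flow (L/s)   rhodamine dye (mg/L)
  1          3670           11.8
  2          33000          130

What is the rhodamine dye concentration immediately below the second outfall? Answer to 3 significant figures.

19.3 mg/L

After outfall 1: Q = 188000 + 3670 = 191700 L/s; C = (188000·0 + 3670·11.80)/191700 = 0.2259 mg/L.
After outfall 2: Q = 191700 + 33000 = 224700 L/s; C = (191700·0.2259 + 33000·130.0)/224700 = 19.29 mg/L.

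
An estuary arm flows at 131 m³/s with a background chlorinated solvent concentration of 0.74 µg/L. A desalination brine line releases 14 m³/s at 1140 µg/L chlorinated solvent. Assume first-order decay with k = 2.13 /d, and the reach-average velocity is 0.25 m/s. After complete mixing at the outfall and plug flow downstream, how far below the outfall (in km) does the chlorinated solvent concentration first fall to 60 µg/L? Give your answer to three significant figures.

6.21 km

After mixing, C = (131.0·0.7400 + 14.00·1140) / 145.0 = 16060/145.0 = 110.7 µg/L.
Set 110.7·exp(−k·t) = 60 → t = ln(110.7/60)/k = 24860 s = 6.905 h.
Distance = v·t = 0.25·24860 = 6214 m = 6.214 km.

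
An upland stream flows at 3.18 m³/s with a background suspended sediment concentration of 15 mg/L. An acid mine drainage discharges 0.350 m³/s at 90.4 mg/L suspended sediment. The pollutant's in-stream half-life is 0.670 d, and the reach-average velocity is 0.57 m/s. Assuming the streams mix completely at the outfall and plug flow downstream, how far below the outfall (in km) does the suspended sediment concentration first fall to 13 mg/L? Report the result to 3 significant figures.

Conservation of mass: C = (3.180·15.00 + 0.3500·90.40) / 3.530 = 79.34/3.530 = 22.48 mg/L.
Half-life 0.670 d → k = ln 2 / 0.670 = 1.035 d⁻¹.
Set 22.48·exp(−k·t) = 13 → t = ln(22.48/13)/k = 45720 s = 12.70 h.
Distance = v·t = 0.57·45720 = 26060 m = 26.06 km.

26.1 km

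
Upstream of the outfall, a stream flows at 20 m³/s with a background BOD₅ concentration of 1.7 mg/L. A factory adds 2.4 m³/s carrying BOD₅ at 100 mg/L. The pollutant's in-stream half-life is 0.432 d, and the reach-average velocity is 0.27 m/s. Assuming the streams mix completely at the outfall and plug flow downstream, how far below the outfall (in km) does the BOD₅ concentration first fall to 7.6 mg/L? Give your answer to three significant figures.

6.92 km

Conservation of mass: C = (20.00·1.700 + 2.400·100.0) / 22.40 = 274.0/22.40 = 12.23 mg/L.
Half-life 0.432 d → k = ln 2 / 0.432 = 1.605 d⁻¹.
Set 12.23·exp(−k·t) = 7.6 → t = ln(12.23/7.6)/k = 25630 s = 7.119 h.
Distance = v·t = 0.27·25630 = 6919 m = 6.919 km.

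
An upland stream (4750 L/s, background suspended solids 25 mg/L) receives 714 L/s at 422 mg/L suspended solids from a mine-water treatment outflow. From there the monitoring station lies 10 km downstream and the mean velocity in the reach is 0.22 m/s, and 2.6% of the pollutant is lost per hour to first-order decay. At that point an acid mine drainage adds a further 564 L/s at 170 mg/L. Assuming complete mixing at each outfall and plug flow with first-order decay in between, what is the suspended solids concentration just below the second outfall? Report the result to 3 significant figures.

65.9 mg/L

Flow-weighted average: C = (4750·25.00 + 714.0·422.0) / 5464 = 420100/5464 = 76.88 mg/L; combined flow 5464 L/s.
Travel time t = 10·1000 / 0.22 = 45450 s = 12.63 h.
2.6%/h lost → k = −ln(1 − 0.026) = 0.02634 h⁻¹.
Decay over the reach: 76.88·exp(−kt) = 76.88·0.7170 = 55.12 mg/L.
Second outfall: C = (5464·55.12 + 564.0·170.0)/6028 = 65.87 mg/L.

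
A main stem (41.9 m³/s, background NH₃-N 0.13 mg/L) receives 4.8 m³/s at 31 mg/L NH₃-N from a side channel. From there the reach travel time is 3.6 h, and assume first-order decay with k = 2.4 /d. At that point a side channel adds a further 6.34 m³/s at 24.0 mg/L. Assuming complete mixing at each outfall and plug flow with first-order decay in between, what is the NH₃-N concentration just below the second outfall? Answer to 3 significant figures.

Conservation of mass: C = (41.90·0.1300 + 4.800·31.00) / 46.70 = 154.2/46.70 = 3.303 mg/L; combined flow 46.70 m³/s.
First-order decay: C = 3.303·exp(−k·t) = 3.303·0.6977 = 2.304 mg/L.
Second outfall: C = (46.70·2.304 + 6.340·24.00)/53.04 = 4.898 mg/L.

4.90 mg/L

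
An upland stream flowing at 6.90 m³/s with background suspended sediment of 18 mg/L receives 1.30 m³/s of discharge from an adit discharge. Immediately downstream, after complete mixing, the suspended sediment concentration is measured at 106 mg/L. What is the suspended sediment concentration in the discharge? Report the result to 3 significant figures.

Mass balance: 6.900·18.00 + 1.300·Cₑ = 8.200·106.0
→ Cₑ = (8.200·106.0 − 6.900·18.00) / 1.300 = 573.1 mg/L.

573 mg/L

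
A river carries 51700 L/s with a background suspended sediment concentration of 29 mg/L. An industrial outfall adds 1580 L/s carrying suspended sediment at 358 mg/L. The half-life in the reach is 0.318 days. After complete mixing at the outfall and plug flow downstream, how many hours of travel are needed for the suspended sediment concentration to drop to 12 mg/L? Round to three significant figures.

12.9 h

After mixing, C = (51700·29.00 + 1580·358.0) / 53280 = 2065000/53280 = 38.76 mg/L.
Half-life 0.318 d → k = ln 2 / 0.318 = 2.180 d⁻¹.
38.76·exp(−k·t) = 12 → t = ln(38.76/12)/k = 46470 s = 12.91 h.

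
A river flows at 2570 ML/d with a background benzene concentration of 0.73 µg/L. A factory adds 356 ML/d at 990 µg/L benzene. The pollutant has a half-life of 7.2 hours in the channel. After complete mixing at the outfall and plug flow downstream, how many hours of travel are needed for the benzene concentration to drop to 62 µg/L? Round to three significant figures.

Mass balance: C = (2570·0.7300 + 356.0·990.0) / 2926 = 354300/2926 = 121.1 µg/L.
Half-life 7.2 h → k = ln 2 / 7.2 = 0.09627 h⁻¹ = 2.310 d⁻¹.
121.1·exp(−k·t) = 62 → t = ln(121.1/62)/k = 25030 s = 6.954 h.

6.95 h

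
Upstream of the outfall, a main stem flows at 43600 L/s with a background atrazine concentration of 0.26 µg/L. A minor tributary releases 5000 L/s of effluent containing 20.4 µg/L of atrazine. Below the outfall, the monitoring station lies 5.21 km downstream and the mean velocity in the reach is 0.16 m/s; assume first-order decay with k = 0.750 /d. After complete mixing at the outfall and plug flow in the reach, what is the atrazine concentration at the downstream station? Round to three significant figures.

Conservation of mass: C = (43600·0.2600 + 5000·20.40) / 48600 = 113300/48600 = 2.332 µg/L.
Travel time t = 5.21·1000 / 0.16 = 32560 s = 9.045 h.
After decay, C = 2.332 × e^(−kt) = 2.332 × 0.7538 = 1.758 µg/L.

1.76 µg/L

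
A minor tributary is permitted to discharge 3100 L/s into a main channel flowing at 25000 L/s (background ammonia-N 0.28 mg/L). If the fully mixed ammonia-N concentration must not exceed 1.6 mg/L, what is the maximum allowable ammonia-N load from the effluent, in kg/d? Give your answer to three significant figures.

Mass balance at the limit: 25000·0.2800 + 3100·Cₑ = 28100·1.6 → Cₑ = 12.25 mg/L.
3100 L/s = 3.100 m³/s. Load = 3.100 m³/s × 12.25 g/m³ × 86 400 s/d = 3280 kg/d.

3280 kg/d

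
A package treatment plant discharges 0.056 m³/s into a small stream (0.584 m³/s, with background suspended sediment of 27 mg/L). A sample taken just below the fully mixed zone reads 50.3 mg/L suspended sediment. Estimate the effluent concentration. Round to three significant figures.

Mass balance: 0.5840·27.00 + 0.05600·Cₑ = 0.6400·50.30
→ Cₑ = (0.6400·50.30 − 0.5840·27.00) / 0.05600 = 293.3 mg/L.

293 mg/L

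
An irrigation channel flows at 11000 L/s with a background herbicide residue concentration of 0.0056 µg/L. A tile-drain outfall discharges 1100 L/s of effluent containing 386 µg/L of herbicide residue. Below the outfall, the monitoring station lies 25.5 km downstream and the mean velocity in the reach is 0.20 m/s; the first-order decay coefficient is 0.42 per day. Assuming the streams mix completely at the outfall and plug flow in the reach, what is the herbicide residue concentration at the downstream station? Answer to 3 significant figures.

18.9 µg/L

Conservation of mass: C = (11000·0.005600 + 1100·386.0) / 12100 = 424700/12100 = 35.10 µg/L.
Travel time t = 25.5·1000 / 0.20 = 127500 s = 35.42 h.
After decay, C = 35.10 × e^(−kt) = 35.10 × 0.5381 = 18.88 µg/L.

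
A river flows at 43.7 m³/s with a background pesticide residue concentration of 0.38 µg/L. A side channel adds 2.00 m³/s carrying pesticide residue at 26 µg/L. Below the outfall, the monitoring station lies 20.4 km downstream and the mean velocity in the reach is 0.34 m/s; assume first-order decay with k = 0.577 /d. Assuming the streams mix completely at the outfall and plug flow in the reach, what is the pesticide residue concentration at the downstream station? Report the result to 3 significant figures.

After mixing, C = (43.70·0.3800 + 2.000·26.00) / 45.70 = 68.61/45.70 = 1.501 µg/L.
Travel time t = 20.4·1000 / 0.34 = 60000 s = 16.67 h.
First-order decay: C = 1.501·exp(−k·t) = 1.501·0.6699 = 1.006 µg/L.

1.01 µg/L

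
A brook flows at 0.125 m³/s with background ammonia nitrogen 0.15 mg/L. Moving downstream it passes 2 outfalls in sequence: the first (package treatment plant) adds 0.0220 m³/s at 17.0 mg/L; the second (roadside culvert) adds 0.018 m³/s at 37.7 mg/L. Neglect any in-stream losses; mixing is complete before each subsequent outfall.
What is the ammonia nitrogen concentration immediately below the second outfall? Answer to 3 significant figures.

6.49 mg/L

Outfall 1: combined Q = 0.1470 m³/s; C = (0.1250·0.1500 + 0.02200·17.00)/0.1470 = 2.672 mg/L.
Outfall 2: combined Q = 0.1650 m³/s; C = (0.1470·2.672 + 0.01800·37.70)/0.1650 = 6.493 mg/L.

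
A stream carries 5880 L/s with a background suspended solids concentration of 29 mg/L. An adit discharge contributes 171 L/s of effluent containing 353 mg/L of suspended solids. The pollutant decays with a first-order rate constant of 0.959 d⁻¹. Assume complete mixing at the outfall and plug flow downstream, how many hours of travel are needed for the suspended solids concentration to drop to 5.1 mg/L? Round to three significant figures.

50.4 h

Mass balance: C = (5880·29.00 + 171.0·353.0) / 6051 = 230900/6051 = 38.16 mg/L.
38.16·exp(−k·t) = 5.1 → t = ln(38.16/5.1)/k = 181300 s = 50.36 h.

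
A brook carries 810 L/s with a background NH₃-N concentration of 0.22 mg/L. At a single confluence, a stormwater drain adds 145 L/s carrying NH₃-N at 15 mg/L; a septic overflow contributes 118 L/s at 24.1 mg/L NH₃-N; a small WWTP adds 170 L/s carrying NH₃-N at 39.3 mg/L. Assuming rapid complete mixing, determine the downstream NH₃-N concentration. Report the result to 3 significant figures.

9.56 mg/L

Conservation of mass: C = (810.0·0.2200 + 145.0·15.00 + 118.0·24.10 + 170.0·39.30) / 1243 = 11880/1243 = 9.556 mg/L.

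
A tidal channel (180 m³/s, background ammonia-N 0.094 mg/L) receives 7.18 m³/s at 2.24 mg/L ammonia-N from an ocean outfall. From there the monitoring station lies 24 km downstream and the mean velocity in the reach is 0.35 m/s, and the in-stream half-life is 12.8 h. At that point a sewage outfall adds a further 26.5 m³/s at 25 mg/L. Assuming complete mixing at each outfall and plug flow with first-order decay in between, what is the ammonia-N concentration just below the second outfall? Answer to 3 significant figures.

3.16 mg/L

Flow-weighted average: C = (180.0·0.09400 + 7.180·2.240) / 187.2 = 33.00/187.2 = 0.1763 mg/L; combined flow 187.2 m³/s.
Travel time t = 24·1000 / 0.35 = 68570 s = 19.05 h.
Half-life 12.8 h → k = ln 2 / 12.8 = 0.05415 h⁻¹ = 1.300 d⁻¹.
After decay, C = 0.1763 × e^(−kt) = 0.1763 × 0.3565 = 0.06285 mg/L.
Second outfall: C = (187.2·0.06285 + 26.50·25.00)/213.7 = 3.155 mg/L.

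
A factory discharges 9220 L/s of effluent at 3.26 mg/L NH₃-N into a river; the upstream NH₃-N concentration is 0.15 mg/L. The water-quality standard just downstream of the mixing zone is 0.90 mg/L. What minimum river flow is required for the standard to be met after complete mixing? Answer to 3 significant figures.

Set C_mix = 0.90: (Q·0.1500 + 9220·3.260) / (Q + 9220) = 0.90
→ Q = 9220·(3.260 − 0.90)/(0.90 − 0.1500) = 29010 L/s.

29000 L/s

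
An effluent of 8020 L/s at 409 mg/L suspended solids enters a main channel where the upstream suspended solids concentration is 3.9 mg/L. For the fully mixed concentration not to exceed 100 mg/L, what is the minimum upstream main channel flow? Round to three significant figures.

25800 L/s

Set C_mix = 100: (Q·3.900 + 8020·409.0) / (Q + 8020) = 100
→ Q = 8020·(409.0 − 100)/(100 − 3.900) = 25790 L/s.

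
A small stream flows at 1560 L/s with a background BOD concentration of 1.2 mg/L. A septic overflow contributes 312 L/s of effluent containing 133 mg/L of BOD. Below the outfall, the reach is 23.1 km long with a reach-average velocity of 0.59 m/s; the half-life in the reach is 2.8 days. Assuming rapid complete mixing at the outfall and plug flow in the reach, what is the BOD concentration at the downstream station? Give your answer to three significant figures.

20.7 mg/L

Mass balance: C = (1560·1.200 + 312.0·133.0) / 1872 = 43370/1872 = 23.17 mg/L.
Travel time t = 23.1·1000 / 0.59 = 39150 s = 10.88 h.
Half-life 2.8 d → k = ln 2 / 2.8 = 0.2476 d⁻¹.
First-order decay: C = 23.17·exp(−k·t) = 23.17·0.8939 = 20.71 mg/L.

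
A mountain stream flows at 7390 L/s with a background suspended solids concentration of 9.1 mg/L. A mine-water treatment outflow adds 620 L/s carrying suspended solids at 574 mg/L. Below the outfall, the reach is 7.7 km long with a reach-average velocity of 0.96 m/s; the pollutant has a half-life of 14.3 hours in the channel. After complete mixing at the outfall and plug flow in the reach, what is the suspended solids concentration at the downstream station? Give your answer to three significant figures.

47.4 mg/L

Conservation of mass: C = (7390·9.100 + 620.0·574.0) / 8010 = 423100/8010 = 52.83 mg/L.
Travel time t = 7.7·1000 / 0.96 = 8021 s = 2.228 h.
Half-life 14.3 h → k = ln 2 / 14.3 = 0.04847 h⁻¹ = 1.163 d⁻¹.
Decay over the reach: 52.83·exp(−kt) = 52.83·0.8976 = 47.42 mg/L.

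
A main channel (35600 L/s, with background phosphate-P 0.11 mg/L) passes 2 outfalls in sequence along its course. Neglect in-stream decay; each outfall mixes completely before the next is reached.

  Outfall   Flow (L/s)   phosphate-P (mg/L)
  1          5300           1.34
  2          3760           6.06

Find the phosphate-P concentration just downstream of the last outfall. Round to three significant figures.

0.757 mg/L

Below outfall 1: Q → 40900 L/s, C = (35600·0.1100 + 5300·1.340)/40900 = 0.2694 mg/L.
Below outfall 2: Q → 44660 L/s, C = (40900·0.2694 + 3760·6.060)/44660 = 0.7569 mg/L.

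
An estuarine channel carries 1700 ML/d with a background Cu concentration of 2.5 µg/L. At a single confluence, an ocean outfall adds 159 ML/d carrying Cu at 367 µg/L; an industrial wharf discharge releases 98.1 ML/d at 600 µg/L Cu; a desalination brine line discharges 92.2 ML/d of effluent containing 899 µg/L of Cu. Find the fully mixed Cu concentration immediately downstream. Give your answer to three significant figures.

99.7 µg/L

Mass balance: C = (1700·2.500 + 159.0·367.0 + 98.10·600.0 + 92.20·899.0) / 2049 = 204400/2049 = 99.72 µg/L.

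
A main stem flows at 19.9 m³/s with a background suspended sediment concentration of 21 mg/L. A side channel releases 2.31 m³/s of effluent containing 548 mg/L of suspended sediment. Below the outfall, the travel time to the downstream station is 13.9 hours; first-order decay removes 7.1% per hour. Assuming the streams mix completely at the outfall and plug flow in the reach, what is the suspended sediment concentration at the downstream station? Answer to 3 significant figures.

After mixing, C = (19.90·21.00 + 2.310·548.0) / 22.21 = 1684/22.21 = 75.81 mg/L.
7.1%/h lost → k = −ln(1 − 0.071) = 0.07365 h⁻¹.
Applying C = C₀e^(−kt): 75.81 × 0.3593 = 27.24 mg/L.

27.2 mg/L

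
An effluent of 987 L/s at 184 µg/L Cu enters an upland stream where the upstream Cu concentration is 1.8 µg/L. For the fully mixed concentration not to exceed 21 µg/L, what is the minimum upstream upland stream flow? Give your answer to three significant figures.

8380 L/s

Set C_mix = 21: (Q·1.800 + 987.0·184.0) / (Q + 987.0) = 21
→ Q = 987.0·(184.0 − 21)/(21 − 1.800) = 8379 L/s.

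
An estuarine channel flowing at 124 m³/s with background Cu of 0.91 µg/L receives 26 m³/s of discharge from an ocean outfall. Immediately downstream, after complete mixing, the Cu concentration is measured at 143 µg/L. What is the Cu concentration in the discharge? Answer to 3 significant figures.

Mass balance: 124.0·0.9100 + 26.00·Cₑ = 150.0·143.0
→ Cₑ = (150.0·143.0 − 124.0·0.9100) / 26.00 = 820.7 µg/L.

821 µg/L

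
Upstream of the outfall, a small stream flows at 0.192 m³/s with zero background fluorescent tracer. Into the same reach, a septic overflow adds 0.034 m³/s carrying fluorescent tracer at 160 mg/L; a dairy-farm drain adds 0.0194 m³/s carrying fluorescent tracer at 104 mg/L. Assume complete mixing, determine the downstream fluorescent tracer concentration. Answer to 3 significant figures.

Mixed concentration C = ΣQC/ΣQ = (0.1920·0 + 0.03400·160.0 + 0.01940·104.0) / 0.2454 = 7.458/0.2454 = 30.39 mg/L.

30.4 mg/L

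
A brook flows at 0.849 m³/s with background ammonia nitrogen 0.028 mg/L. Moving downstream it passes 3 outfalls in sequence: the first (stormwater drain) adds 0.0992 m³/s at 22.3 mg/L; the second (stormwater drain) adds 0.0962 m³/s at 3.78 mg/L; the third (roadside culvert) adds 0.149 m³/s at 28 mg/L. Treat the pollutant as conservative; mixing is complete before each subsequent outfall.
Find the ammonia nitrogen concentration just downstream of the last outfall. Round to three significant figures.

5.67 mg/L

Below outfall 1: Q → 0.9482 m³/s, C = (0.8490·0.02800 + 0.09920·22.30)/0.9482 = 2.358 mg/L.
Below outfall 2: Q → 1.044 m³/s, C = (0.9482·2.358 + 0.09620·3.780)/1.044 = 2.489 mg/L.
Below outfall 3: Q → 1.193 m³/s, C = (1.044·2.489 + 0.1490·28.00)/1.193 = 5.674 mg/L.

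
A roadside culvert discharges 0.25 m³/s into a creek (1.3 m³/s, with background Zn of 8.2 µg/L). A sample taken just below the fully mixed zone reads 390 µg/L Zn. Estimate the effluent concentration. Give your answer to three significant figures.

2380 µg/L

Mass balance: 1.300·8.200 + 0.2500·Cₑ = 1.550·390.0
→ Cₑ = (1.550·390.0 − 1.300·8.200) / 0.2500 = 2375 µg/L.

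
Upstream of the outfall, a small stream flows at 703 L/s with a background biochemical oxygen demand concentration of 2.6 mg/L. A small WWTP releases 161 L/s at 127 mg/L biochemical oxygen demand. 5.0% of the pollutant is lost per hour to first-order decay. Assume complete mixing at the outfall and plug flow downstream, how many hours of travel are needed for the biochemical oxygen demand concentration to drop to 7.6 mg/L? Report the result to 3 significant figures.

23.8 h

Conservation of mass: C = (703.0·2.600 + 161.0·127.0) / 864.0 = 22270/864.0 = 25.78 mg/L.
5.0%/h lost → k = −ln(1 − 0.05) = 0.05129 h⁻¹.
25.78·exp(−k·t) = 7.6 → t = ln(25.78/7.6)/k = 85730 s = 23.81 h.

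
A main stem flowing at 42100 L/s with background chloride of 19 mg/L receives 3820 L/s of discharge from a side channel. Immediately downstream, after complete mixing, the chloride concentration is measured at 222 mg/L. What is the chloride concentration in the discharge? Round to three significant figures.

Mass balance: 42100·19.00 + 3820·Cₑ = 45920·222.0
→ Cₑ = (45920·222.0 − 42100·19.00) / 3820 = 2459 mg/L.

2460 mg/L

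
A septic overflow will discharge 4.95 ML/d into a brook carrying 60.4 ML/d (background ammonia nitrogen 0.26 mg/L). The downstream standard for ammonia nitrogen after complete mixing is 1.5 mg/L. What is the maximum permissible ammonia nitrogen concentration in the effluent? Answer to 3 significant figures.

16.6 mg/L

At the limit, (Qr·Cr + Qe·Cₑ)/(Qr + Qe) = 1.5:
Cₑ = (65.35·1.5 − 60.40·0.2600) / 4.950 = 16.63 mg/L.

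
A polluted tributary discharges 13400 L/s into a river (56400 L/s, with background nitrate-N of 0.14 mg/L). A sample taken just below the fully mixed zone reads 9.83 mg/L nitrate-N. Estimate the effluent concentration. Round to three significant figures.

50.6 mg/L

Mass balance: 56400·0.1400 + 13400·Cₑ = 69800·9.830
→ Cₑ = (69800·9.830 − 56400·0.1400) / 13400 = 50.61 mg/L.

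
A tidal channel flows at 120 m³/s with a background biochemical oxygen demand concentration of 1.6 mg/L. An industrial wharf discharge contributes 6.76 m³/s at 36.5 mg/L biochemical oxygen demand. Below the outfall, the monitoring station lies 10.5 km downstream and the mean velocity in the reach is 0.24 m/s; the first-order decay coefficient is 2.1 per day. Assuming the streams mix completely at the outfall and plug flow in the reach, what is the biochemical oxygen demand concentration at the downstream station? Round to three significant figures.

Mixed concentration C = ΣQC/ΣQ = (120.0·1.600 + 6.760·36.50) / 126.8 = 438.7/126.8 = 3.461 mg/L.
Travel time t = 10.5·1000 / 0.24 = 43750 s = 12.15 h.
After decay, C = 3.461 × e^(−kt) = 3.461 × 0.3453 = 1.195 mg/L.

1.20 mg/L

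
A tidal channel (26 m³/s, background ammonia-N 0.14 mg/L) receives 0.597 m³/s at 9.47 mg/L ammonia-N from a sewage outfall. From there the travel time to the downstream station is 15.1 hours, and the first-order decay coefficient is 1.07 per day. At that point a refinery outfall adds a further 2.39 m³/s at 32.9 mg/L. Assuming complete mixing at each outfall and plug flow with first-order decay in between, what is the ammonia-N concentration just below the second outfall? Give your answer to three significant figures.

2.88 mg/L

After mixing, C = (26.00·0.1400 + 0.5970·9.470) / 26.60 = 9.294/26.60 = 0.3494 mg/L; combined flow 26.60 m³/s.
After decay, C = 0.3494 × e^(−kt) = 0.3494 × 0.5101 = 0.1782 mg/L.
Second outfall: C = (26.60·0.1782 + 2.390·32.90)/28.99 = 2.876 mg/L.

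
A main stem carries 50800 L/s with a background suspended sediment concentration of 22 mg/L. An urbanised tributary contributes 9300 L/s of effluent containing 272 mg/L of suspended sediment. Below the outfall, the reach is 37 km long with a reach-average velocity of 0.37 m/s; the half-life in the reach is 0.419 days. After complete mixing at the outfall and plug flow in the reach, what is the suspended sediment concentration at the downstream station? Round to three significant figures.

After mixing, C = (50800·22.00 + 9300·272.0) / 60100 = 3647000/60100 = 60.69 mg/L.
Travel time t = 37·1000 / 0.37 = 100000 s = 27.78 h.
Half-life 0.419 d → k = ln 2 / 0.419 = 1.654 d⁻¹.
After decay, C = 60.69 × e^(−kt) = 60.69 × 0.1474 = 8.944 mg/L.

8.94 mg/L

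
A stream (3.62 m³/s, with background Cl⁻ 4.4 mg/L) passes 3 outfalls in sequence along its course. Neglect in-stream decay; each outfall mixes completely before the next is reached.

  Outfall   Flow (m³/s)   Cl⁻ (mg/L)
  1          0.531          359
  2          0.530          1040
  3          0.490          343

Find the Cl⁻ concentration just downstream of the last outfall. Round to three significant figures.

Below outfall 1: Q → 4.151 m³/s, C = (3.620·4.400 + 0.5310·359.0)/4.151 = 49.76 mg/L.
Below outfall 2: Q → 4.681 m³/s, C = (4.151·49.76 + 0.5300·1040)/4.681 = 161.9 mg/L.
Below outfall 3: Q → 5.171 m³/s, C = (4.681·161.9 + 0.4900·343.0)/5.171 = 179.0 mg/L.

179 mg/L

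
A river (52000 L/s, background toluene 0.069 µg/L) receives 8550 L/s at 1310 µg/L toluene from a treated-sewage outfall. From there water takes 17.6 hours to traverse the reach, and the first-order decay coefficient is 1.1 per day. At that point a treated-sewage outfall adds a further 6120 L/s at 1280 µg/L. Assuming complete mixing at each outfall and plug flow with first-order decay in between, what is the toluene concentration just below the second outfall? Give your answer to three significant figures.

193 µg/L

Mass balance: C = (52000·0.06900 + 8550·1310) / 60550 = 11200000/60550 = 185.0 µg/L; combined flow 60550 L/s.
After decay, C = 185.0 × e^(−kt) = 185.0 × 0.4463 = 82.59 µg/L.
At the second outfall, C = (60550·82.59 + 6120·1280) / (60550 + 6120) = 192.5 µg/L.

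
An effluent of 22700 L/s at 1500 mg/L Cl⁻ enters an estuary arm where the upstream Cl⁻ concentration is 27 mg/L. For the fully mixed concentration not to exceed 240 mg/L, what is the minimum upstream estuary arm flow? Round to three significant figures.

134000 L/s

Set C_mix = 240: (Q·27.00 + 22700·1500) / (Q + 22700) = 240
→ Q = 22700·(1500 − 240)/(240 − 27.00) = 134300 L/s.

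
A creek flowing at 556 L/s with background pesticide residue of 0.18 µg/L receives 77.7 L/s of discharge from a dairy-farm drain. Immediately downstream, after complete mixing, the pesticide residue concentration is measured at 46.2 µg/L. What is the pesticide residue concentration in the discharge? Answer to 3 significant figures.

376 µg/L

Mass balance: 556.0·0.1800 + 77.70·Cₑ = 633.7·46.20
→ Cₑ = (633.7·46.20 − 556.0·0.1800) / 77.70 = 375.5 µg/L.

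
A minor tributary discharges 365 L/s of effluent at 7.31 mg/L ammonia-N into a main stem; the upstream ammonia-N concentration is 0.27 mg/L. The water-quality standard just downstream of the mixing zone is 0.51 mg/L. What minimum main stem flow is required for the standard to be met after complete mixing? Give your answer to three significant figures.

10300 L/s

Set C_mix = 0.51: (Q·0.2700 + 365.0·7.310) / (Q + 365.0) = 0.51
→ Q = 365.0·(7.310 − 0.51)/(0.51 − 0.2700) = 10340 L/s.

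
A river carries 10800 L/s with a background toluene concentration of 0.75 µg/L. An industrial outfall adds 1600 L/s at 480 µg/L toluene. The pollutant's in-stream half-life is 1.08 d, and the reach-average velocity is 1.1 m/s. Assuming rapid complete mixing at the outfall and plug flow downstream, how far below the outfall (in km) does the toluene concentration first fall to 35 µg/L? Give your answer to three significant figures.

86.1 km

Conservation of mass: C = (10800·0.7500 + 1600·480.0) / 12400 = 776100/12400 = 62.59 µg/L.
Half-life 1.08 d → k = ln 2 / 1.08 = 0.6418 d⁻¹.
Set 62.59·exp(−k·t) = 35 → t = ln(62.59/35)/k = 78250 s = 21.74 h.
Distance = v·t = 1.1·78250 = 86070 m = 86.07 km.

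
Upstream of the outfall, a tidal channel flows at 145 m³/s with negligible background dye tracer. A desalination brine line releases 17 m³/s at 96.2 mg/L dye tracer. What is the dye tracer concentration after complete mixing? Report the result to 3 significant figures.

10.1 mg/L

After mixing, C = (145.0·0 + 17.00·96.20) / 162.0 = 1635/162.0 = 10.10 mg/L.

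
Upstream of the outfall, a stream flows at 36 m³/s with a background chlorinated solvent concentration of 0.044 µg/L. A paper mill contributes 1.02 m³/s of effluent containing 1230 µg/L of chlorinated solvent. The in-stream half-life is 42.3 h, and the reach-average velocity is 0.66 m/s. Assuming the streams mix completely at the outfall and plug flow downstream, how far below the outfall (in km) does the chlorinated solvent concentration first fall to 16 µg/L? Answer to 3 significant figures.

109 km

Mass balance: C = (36.00·0.04400 + 1.020·1230) / 37.02 = 1256/37.02 = 33.93 µg/L.
Half-life 42.3 h → k = ln 2 / 42.3 = 0.01639 h⁻¹ = 0.3933 d⁻¹.
Set 33.93·exp(−k·t) = 16 → t = ln(33.93/16)/k = 165200 s = 45.88 h.
Distance = v·t = 0.66·165200 = 109000 m = 109.0 km.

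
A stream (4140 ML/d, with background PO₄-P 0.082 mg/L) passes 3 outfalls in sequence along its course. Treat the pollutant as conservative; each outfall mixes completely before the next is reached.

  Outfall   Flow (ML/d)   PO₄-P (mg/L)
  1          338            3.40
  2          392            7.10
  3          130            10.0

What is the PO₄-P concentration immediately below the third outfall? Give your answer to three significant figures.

Below outfall 1: Q → 4478 ML/d, C = (4140·0.08200 + 338.0·3.400)/4478 = 0.3324 mg/L.
Below outfall 2: Q → 4870 ML/d, C = (4478·0.3324 + 392.0·7.100)/4870 = 0.8772 mg/L.
Below outfall 3: Q → 5000 ML/d, C = (4870·0.8772 + 130.0·10.00)/5000 = 1.114 mg/L.

1.11 mg/L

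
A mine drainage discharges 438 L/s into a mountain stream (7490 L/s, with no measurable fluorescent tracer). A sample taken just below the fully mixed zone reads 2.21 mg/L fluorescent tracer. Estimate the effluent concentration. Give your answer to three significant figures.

40.0 mg/L

Mass balance: 7490·0 + 438.0·Cₑ = 7928·2.210
→ Cₑ = (7928·2.210 − 7490·0) / 438.0 = 40.00 mg/L.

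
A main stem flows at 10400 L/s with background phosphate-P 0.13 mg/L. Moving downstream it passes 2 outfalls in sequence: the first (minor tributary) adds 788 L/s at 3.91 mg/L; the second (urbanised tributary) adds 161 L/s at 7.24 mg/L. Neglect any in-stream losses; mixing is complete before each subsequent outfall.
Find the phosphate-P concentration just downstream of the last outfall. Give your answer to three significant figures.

0.493 mg/L

After outfall 1: Q = 10400 + 788.0 = 11190 L/s; C = (10400·0.1300 + 788.0·3.910)/11190 = 0.3962 mg/L.
After outfall 2: Q = 11190 + 161.0 = 11350 L/s; C = (11190·0.3962 + 161.0·7.240)/11350 = 0.4933 mg/L.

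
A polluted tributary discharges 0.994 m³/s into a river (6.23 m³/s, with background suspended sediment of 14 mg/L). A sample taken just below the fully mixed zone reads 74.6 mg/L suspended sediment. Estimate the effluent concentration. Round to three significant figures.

454 mg/L

Mass balance: 6.230·14.00 + 0.9940·Cₑ = 7.224·74.60
→ Cₑ = (7.224·74.60 − 6.230·14.00) / 0.9940 = 454.4 mg/L.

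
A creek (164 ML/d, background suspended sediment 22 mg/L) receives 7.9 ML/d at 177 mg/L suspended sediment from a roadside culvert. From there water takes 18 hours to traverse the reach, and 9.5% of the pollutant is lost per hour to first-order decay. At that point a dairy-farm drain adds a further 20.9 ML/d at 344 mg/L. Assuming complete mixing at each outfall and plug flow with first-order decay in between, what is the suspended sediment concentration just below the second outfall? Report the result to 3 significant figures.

41.6 mg/L

After mixing, C = (164.0·22.00 + 7.900·177.0) / 171.9 = 5006/171.9 = 29.12 mg/L; combined flow 171.9 ML/d.
9.5%/h lost → k = −ln(1 − 0.095) = 0.09982 h⁻¹.
Decay over the reach: 29.12·exp(−kt) = 29.12·0.1658 = 4.830 mg/L.
At the second outfall, C = (171.9·4.830 + 20.90·344.0) / (171.9 + 20.90) = 41.60 mg/L.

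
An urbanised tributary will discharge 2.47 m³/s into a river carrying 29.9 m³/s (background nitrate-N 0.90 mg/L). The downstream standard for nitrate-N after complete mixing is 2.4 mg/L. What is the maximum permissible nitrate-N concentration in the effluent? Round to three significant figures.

20.6 mg/L

At the limit, (Qr·Cr + Qe·Cₑ)/(Qr + Qe) = 2.4:
Cₑ = (32.37·2.4 − 29.90·0.9000) / 2.470 = 20.56 mg/L.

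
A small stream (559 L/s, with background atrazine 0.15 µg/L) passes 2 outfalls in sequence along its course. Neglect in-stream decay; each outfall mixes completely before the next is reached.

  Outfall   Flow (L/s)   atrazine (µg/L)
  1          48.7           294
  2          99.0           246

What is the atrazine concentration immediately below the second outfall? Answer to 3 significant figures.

Below outfall 1: Q → 607.7 L/s, C = (559.0·0.1500 + 48.70·294.0)/607.7 = 23.70 µg/L.
Below outfall 2: Q → 706.7 L/s, C = (607.7·23.70 + 99.00·246.0)/706.7 = 54.84 µg/L.

54.8 µg/L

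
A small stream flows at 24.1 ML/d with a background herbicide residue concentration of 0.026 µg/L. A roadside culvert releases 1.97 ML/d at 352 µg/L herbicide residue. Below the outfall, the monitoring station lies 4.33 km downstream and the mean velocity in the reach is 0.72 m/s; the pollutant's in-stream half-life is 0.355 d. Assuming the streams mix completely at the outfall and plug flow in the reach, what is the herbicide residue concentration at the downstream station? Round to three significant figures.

After mixing, C = (24.10·0.02600 + 1.970·352.0) / 26.07 = 694.1/26.07 = 26.62 µg/L.
Travel time t = 4.33·1000 / 0.72 = 6014 s = 1.671 h.
Half-life 0.355 d → k = ln 2 / 0.355 = 1.953 d⁻¹.
After decay, C = 26.62 × e^(−kt) = 26.62 × 0.8729 = 23.24 µg/L.

23.2 µg/L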